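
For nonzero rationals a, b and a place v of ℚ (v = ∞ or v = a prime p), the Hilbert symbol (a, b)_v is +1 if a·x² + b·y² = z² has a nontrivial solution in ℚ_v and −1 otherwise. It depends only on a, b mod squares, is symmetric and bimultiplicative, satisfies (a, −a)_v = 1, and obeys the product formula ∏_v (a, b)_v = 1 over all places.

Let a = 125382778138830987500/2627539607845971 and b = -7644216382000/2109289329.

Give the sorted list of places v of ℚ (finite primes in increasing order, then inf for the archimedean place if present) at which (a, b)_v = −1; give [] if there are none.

[7, 23, 41, 43]

Mod squares: a ≡ 350546105, b ≡ -93955. Check v ∈ {∞, 2, 3, 5, 7, 11, 13, 19, 23, 41, 43}.
v=43: a=43^1·(≡20), b=43^1·(≡22) mod 43; (20|43)=-1, (22|43)=-1; (−1)^{1·1·21}·(-1)^1·(-1)^1 = -1.
v=2: v_2(a)=2, v_2(b)=4; units ≡ 1, 5 (mod 8); ε·ε+αω+βω = 0·0+2·1+4·0 ≡ 0  ⇒  (a,b)_2 = +1.
v=13: a=13^-3·(≡4), b=13^0·(≡9) mod 13; (4|13)=+1, (9|13)=+1; (−1)^{-3·0·6}·(+1)^0·(+1)^-3 = +1.
v=7: a=7^-3·(≡1), b=7^-2·(≡3) mod 7; (1|7)=+1, (3|7)=-1; (−1)^{-3·-2·3}·(+1)^-2·(-1)^-3 = -1.
v=23: a=23^3·(≡18), b=23^1·(≡9) mod 23; (18|23)=+1, (9|23)=+1; (−1)^{3·1·11}·(+1)^1·(+1)^3 = -1.
v=3: a=3^-20·(≡2), b=3^-16·(≡2) mod 3; (2|3)=-1, (2|3)=-1; (−1)^{-20·-16·1}·(-1)^-16·(-1)^-20 = +1.
v=41: a=41^3·(≡29), b=41^2·(≡22) mod 41; (29|41)=-1, (22|41)=-1; (−1)^{3·2·20}·(-1)^2·(-1)^3 = -1.
v=∞: 350546105 > 0 and -93955 < 0  ⇒  (a,b)_∞ = +1.
v=5: a=5^5·(≡1), b=5^3·(≡1) mod 5; (1|5)=+1, (1|5)=+1; (−1)^{5·3·2}·(+1)^3·(+1)^5 = +1.
v=11: a=11^4·(≡10), b=11^2·(≡8) mod 11; (10|11)=-1, (8|11)=-1; (−1)^{4·2·5}·(-1)^2·(-1)^4 = +1.
v=19: a=19^1·(≡7), b=19^1·(≡10) mod 19; (7|19)=+1, (10|19)=-1; (−1)^{1·1·9}·(+1)^1·(-1)^1 = +1.
Ram(350546105, -93955) = {7, 23, 41, 43}; no ℚ_7-point on the conic.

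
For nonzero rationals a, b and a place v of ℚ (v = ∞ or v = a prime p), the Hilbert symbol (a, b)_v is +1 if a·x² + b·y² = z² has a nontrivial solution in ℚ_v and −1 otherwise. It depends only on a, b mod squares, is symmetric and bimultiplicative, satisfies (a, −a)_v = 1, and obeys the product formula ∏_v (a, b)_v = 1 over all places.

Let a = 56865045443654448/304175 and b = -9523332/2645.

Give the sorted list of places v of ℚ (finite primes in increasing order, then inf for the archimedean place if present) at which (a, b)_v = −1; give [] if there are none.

[3, 11, 17, 23]

Mod squares: a ≡ 14421, b ≡ -146965. Check v ∈ {∞, 2, 3, 5, 7, 11, 13, 17, 19, 23}.
v=7: a=7^2·(≡4), b=7^1·(≡5) mod 7; (4|7)=+1, (5|7)=-1; (−1)^{2·1·3}·(+1)^1·(-1)^2 = +1.
v=3: a=3^9·(≡1), b=3^4·(≡2) mod 3; (1|3)=+1, (2|3)=-1; (−1)^{9·4·1}·(+1)^4·(-1)^9 = -1.
v=23: a=23^-3·(≡12), b=23^-2·(≡5) mod 23; (12|23)=+1, (5|23)=-1; (−1)^{-3·-2·11}·(+1)^-2·(-1)^-3 = -1.
v=2: v_2(a)=4, v_2(b)=2; units ≡ 5, 3 (mod 8); ε·ε+αω+βω = 0·1+4·1+2·1 ≡ 0  ⇒  (a,b)_2 = +1.
v=13: a=13^2·(≡3), b=13^1·(≡2) mod 13; (3|13)=+1, (2|13)=-1; (−1)^{2·1·6}·(+1)^1·(-1)^2 = +1.
v=∞: 14421 > 0 and -146965 < 0  ⇒  (a,b)_∞ = +1.
v=19: a=19^3·(≡15), b=19^1·(≡17) mod 19; (15|19)=-1, (17|19)=+1; (−1)^{3·1·9}·(-1)^1·(+1)^3 = +1.
v=11: a=11^1·(≡2), b=11^0·(≡10) mod 11; (2|11)=-1, (10|11)=-1; (−1)^{1·0·5}·(-1)^0·(-1)^1 = -1.
v=5: a=5^-2·(≡4), b=5^-1·(≡2) mod 5; (4|5)=+1, (2|5)=-1; (−1)^{-2·-1·2}·(+1)^-1·(-1)^-2 = +1.
v=17: a=17^2·(≡14), b=17^1·(≡9) mod 17; (14|17)=-1, (9|17)=+1; (−1)^{2·1·8}·(-1)^1·(+1)^2 = -1.
|Ram(14421, -146965)| = 4, even; anisotropic at {3, 11, 17, 23}.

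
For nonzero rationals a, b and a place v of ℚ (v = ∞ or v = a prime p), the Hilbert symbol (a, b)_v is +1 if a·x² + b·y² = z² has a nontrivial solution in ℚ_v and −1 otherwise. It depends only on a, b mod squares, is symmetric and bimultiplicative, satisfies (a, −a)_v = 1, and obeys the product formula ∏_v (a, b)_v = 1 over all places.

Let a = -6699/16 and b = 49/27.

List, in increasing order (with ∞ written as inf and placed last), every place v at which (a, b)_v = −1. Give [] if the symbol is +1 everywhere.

Mod squares: a ≡ -6699, b ≡ 3. Check v ∈ {∞, 2, 3, 7, 11, 29}.
v=∞: -6699 < 0 and 3 > 0  ⇒  (a,b)_∞ = +1.
v=2: v_2(a)=-4, v_2(b)=0; units ≡ 5, 3 (mod 8); ε·ε+αω+βω = 0·1+-4·1+0·1 ≡ 0  ⇒  (a,b)_2 = +1.
v=7: a=7^1·(≡1), b=7^2·(≡6) mod 7; (1|7)=+1, (6|7)=-1; (−1)^{1·2·3}·(+1)^2·(-1)^1 = -1.
v=11: a=11^1·(≡8), b=11^0·(≡1) mod 11; (8|11)=-1, (1|11)=+1; (−1)^{1·0·5}·(-1)^0·(+1)^1 = +1.
v=3: a=3^1·(≡2), b=3^-3·(≡1) mod 3; (2|3)=-1, (1|3)=+1; (−1)^{1·-3·1}·(-1)^-3·(+1)^1 = +1.
v=29: a=29^1·(≡20), b=29^0·(≡19) mod 29; (20|29)=+1, (19|29)=-1; (−1)^{1·0·14}·(+1)^0·(-1)^1 = -1.
|Ram(-6699, 3)| = 2, even; anisotropic at {7, 29}.

[7, 29]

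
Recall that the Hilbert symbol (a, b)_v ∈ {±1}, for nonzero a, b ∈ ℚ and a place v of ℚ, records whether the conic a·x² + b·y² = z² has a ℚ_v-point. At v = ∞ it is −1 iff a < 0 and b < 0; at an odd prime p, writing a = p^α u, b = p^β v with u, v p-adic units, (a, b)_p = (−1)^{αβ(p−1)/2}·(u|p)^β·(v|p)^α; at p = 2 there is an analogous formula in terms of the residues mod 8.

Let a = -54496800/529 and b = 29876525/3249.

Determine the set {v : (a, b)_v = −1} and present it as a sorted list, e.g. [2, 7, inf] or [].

[2, 29]

(a, b) ≡ (-2, 29) mod (ℚ^×)²; places V = {2, 3, 5, 7, 19, 23, 29, ∞}.
(a,b)_23: α=-2, u≡21; β=0, v≡9 (mod 23); (21|23)=-1, (9|23)=+1; sign (−1)^0·-1^0·+1^-2 = +1.
(a,b)_29: α=2, u≡27; β=3, v≡7 (mod 29); (27|29)=-1, (7|29)=+1; sign (−1)^0·-1^3·+1^2 = -1.
(a,b)_∞: sgn(-2)=−, sgn(29)=+, so +1.
(a,b)_3: α=4, u≡1; β=-2, v≡2 (mod 3); (1|3)=+1, (2|3)=-1; sign (−1)^0·+1^-2·-1^4 = +1.
(a,b)_5: α=2, u≡2; β=2, v≡4 (mod 5); (2|5)=-1, (4|5)=+1; sign (−1)^0·-1^2·+1^2 = +1.
(a,b)_19: α=0, u≡4; β=-2, v≡12 (mod 19); (4|19)=+1, (12|19)=-1; sign (−1)^0·+1^-2·-1^0 = +1.
(a,b)_7: α=0, u≡5; β=2, v≡4 (mod 7); (5|7)=-1, (4|7)=+1; sign (−1)^0·-1^2·+1^0 = +1.
(a,b)_2: α=5, β=0; u≡7, v≡5 (mod 8); ε(u)ε(v)=1·0, αω(v)=5·1, βω(u)=0·0; sum ≡ 1  ⇒  -1.
Ram(-2, 29) = {2, 29}; no ℚ_2-point on the conic.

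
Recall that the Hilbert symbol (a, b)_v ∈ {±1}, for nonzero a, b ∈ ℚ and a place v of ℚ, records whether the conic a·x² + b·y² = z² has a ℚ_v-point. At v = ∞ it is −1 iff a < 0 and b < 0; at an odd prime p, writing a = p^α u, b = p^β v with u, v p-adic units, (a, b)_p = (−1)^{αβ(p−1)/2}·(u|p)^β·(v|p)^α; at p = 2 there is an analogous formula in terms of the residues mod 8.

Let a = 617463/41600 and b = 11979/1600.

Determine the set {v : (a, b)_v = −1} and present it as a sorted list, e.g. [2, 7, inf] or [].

[11, 13]

(a, b) ≡ (182, 11) mod (ℚ^×)²; places V = {2, 3, 5, 7, 11, 13, ∞}.
(a,b)_7: α=1, u≡5; β=0, v≡4 (mod 7); (5|7)=-1, (4|7)=+1; sign (−1)^0·-1^0·+1^1 = +1.
(a,b)_2: α=-7, β=-6; u≡3, v≡3 (mod 8); ε(u)ε(v)=1·1, αω(v)=-7·1, βω(u)=-6·1; sum ≡ 0  ⇒  +1.
(a,b)_3: α=6, u≡2; β=2, v≡2 (mod 3); (2|3)=-1, (2|3)=-1; sign (−1)^0·-1^2·-1^6 = +1.
(a,b)_∞: sgn(182)=+, sgn(11)=+, so +1.
(a,b)_11: α=2, u≡6; β=3, v≡4 (mod 11); (6|11)=-1, (4|11)=+1; sign (−1)^0·-1^3·+1^2 = -1.
(a,b)_13: α=-1, u≡1; β=0, v≡6 (mod 13); (1|13)=+1, (6|13)=-1; sign (−1)^0·+1^0·-1^-1 = -1.
(a,b)_5: α=-2, u≡2; β=-2, v≡1 (mod 5); (2|5)=-1, (1|5)=+1; sign (−1)^0·-1^-2·+1^-2 = +1.
|Ram(182, 11)| = 2, even; anisotropic at {11, 13}.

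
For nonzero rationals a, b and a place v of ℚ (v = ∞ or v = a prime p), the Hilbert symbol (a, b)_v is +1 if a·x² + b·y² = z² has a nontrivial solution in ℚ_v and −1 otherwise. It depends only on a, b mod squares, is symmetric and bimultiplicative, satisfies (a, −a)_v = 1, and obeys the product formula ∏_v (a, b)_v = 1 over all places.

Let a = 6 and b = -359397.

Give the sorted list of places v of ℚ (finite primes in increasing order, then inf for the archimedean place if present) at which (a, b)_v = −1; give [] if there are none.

[3, 17]

Mod squares: a ≡ 6, b ≡ -493. Check v ∈ {∞, 2, 3, 17, 29}.
v=∞: 6 > 0 and -493 < 0  ⇒  (a,b)_∞ = +1.
v=2: v_2(a)=1, v_2(b)=0; units ≡ 3, 3 (mod 8); ε·ε+αω+βω = 1·1+1·1+0·1 ≡ 0  ⇒  (a,b)_2 = +1.
v=29: a=29^0·(≡6), b=29^1·(≡19) mod 29; (6|29)=+1, (19|29)=-1; (−1)^{0·1·14}·(+1)^1·(-1)^0 = +1.
v=3: a=3^1·(≡2), b=3^6·(≡2) mod 3; (2|3)=-1, (2|3)=-1; (−1)^{1·6·1}·(-1)^6·(-1)^1 = -1.
v=17: a=17^0·(≡6), b=17^1·(≡7) mod 17; (6|17)=-1, (7|17)=-1; (−1)^{0·1·8}·(-1)^1·(-1)^0 = -1.
Ram(6, -493) = {3, 17}; no ℚ_3-point on the conic.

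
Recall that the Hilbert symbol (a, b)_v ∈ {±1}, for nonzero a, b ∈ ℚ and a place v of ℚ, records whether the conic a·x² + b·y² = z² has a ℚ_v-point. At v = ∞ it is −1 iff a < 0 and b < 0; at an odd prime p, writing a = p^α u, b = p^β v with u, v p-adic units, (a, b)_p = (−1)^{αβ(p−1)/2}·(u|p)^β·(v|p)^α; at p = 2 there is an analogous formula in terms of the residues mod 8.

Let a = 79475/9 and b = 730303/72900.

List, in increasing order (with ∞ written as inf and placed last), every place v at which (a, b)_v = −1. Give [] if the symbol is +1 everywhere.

[2, 11]

Mod squares: a ≡ 11, b ≡ 7. Check v ∈ {∞, 2, 3, 5, 7, 11, 17, 19}.
v=∞: 11 > 0 and 7 > 0  ⇒  (a,b)_∞ = +1.
v=5: a=5^2·(≡1), b=5^-2·(≡3) mod 5; (1|5)=+1, (3|5)=-1; (−1)^{2·-2·2}·(+1)^-2·(-1)^2 = +1.
v=11: a=11^1·(≡1), b=11^0·(≡8) mod 11; (1|11)=+1, (8|11)=-1; (−1)^{1·0·5}·(+1)^0·(-1)^1 = -1.
v=2: v_2(a)=0, v_2(b)=-2; units ≡ 3, 7 (mod 8); ε·ε+αω+βω = 1·1+0·0+-2·1 ≡ 1  ⇒  (a,b)_2 = -1.
v=7: a=7^0·(≡2), b=7^1·(≡4) mod 7; (2|7)=+1, (4|7)=+1; (−1)^{0·1·3}·(+1)^1·(+1)^0 = +1.
v=19: a=19^0·(≡4), b=19^2·(≡16) mod 19; (4|19)=+1, (16|19)=+1; (−1)^{0·2·9}·(+1)^2·(+1)^0 = +1.
v=3: a=3^-2·(≡2), b=3^-6·(≡1) mod 3; (2|3)=-1, (1|3)=+1; (−1)^{-2·-6·1}·(-1)^-6·(+1)^-2 = +1.
v=17: a=17^2·(≡6), b=17^2·(≡7) mod 17; (6|17)=-1, (7|17)=-1; (−1)^{2·2·8}·(-1)^2·(-1)^2 = +1.
(11, 7 / ℚ) ramifies at {2, 11}: a division algebra.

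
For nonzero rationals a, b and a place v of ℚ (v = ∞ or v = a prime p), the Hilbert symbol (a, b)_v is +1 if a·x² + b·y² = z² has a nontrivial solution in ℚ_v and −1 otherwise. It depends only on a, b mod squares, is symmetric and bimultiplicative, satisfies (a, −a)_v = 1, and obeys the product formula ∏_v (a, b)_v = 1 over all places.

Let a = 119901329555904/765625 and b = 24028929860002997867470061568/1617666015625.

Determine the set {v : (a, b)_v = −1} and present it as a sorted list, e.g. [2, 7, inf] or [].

[2, 13, 29, 31]

(a, b) ≡ (666159, 403) mod (ℚ^×)²; places V = {2, 3, 5, 7, 11, 13, 19, 29, 31, 37, 43, ∞}.
(a,b)_∞: sgn(666159)=+, sgn(403)=+, so +1.
(a,b)_11: α=0, u≡2; β=-2, v≡10 (mod 11); (2|11)=-1, (10|11)=-1; sign (−1)^0·-1^-2·-1^0 = +1.
(a,b)_43: α=2, u≡32; β=2, v≡17 (mod 43); (32|43)=-1, (17|43)=+1; sign (−1)^0·-1^2·+1^2 = +1.
(a,b)_13: α=3, u≡1; β=5, v≡7 (mod 13); (1|13)=+1, (7|13)=-1; sign (−1)^0·+1^5·-1^3 = -1.
(a,b)_29: α=1, u≡18; β=2, v≡18 (mod 29); (18|29)=-1, (18|29)=-1; sign (−1)^0·-1^2·-1^1 = -1.
(a,b)_31: α=1, u≡6; β=3, v≡17 (mod 31); (6|31)=-1, (17|31)=-1; sign (−1)^1·-1^3·-1^1 = -1.
(a,b)_19: α=1, u≡5; β=2, v≡9 (mod 19); (5|19)=+1, (9|19)=+1; sign (−1)^0·+1^2·+1^1 = +1.
(a,b)_7: α=-2, u≡1; β=0, v≡2 (mod 7); (1|7)=+1, (2|7)=+1; sign (−1)^0·+1^0·+1^-2 = +1.
(a,b)_37: α=0, u≡28; β=-2, v≡36 (mod 37); (28|37)=+1, (36|37)=+1; sign (−1)^0·+1^-2·+1^0 = +1.
(a,b)_3: α=3, u≡2; β=10, v≡1 (mod 3); (2|3)=-1, (1|3)=+1; sign (−1)^0·-1^10·+1^3 = +1.
(a,b)_2: α=6, β=16; u≡7, v≡3 (mod 8); ε(u)ε(v)=1·1, αω(v)=6·1, βω(u)=16·0; sum ≡ 1  ⇒  -1.
(a,b)_5: α=-6, u≡1; β=-10, v≡2 (mod 5); (1|5)=+1, (2|5)=-1; sign (−1)^0·+1^-10·-1^-6 = +1.
|Ram(666159, 403)| = 4, even; anisotropic at {2, 13, 29, 31}.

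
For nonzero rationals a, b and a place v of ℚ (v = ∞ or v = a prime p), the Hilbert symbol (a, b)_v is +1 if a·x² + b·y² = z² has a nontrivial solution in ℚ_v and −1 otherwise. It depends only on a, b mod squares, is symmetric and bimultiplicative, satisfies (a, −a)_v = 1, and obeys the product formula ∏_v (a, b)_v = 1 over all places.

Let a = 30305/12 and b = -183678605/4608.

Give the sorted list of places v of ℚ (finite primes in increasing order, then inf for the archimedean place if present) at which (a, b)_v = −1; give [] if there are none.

Mod squares: a ≡ 90915, b ≡ -10. Check v ∈ {∞, 2, 3, 5, 11, 19, 29}.
v=2: v_2(a)=-2, v_2(b)=-9; units ≡ 3, 3 (mod 8); ε·ε+αω+βω = 1·1+-2·1+-9·1 ≡ 0  ⇒  (a,b)_2 = +1.
v=19: a=19^1·(≡11), b=19^2·(≡11) mod 19; (11|19)=+1, (11|19)=+1; (−1)^{1·2·9}·(+1)^2·(+1)^1 = +1.
v=29: a=29^1·(≡17), b=29^2·(≡2) mod 29; (17|29)=-1, (2|29)=-1; (−1)^{1·2·14}·(-1)^2·(-1)^1 = -1.
v=11: a=11^1·(≡5), b=11^2·(≡5) mod 11; (5|11)=+1, (5|11)=+1; (−1)^{1·2·5}·(+1)^2·(+1)^1 = +1.
v=5: a=5^1·(≡3), b=5^1·(≡3) mod 5; (3|5)=-1, (3|5)=-1; (−1)^{1·1·2}·(-1)^1·(-1)^1 = +1.
v=∞: 90915 > 0 and -10 < 0  ⇒  (a,b)_∞ = +1.
v=3: a=3^-1·(≡2), b=3^-2·(≡2) mod 3; (2|3)=-1, (2|3)=-1; (−1)^{-1·-2·1}·(-1)^-2·(-1)^-1 = -1.
(90915, -10 / ℚ) ramifies at {3, 29}: a division algebra.

[3, 29]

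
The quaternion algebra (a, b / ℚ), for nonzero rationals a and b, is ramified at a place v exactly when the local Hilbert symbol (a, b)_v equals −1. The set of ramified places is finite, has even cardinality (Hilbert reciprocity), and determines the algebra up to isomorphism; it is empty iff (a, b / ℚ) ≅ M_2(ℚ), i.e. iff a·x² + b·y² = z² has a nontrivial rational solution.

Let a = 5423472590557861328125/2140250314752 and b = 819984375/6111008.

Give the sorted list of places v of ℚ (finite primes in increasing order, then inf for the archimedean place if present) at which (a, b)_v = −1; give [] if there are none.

[2, 7, 11, 17]

Mod squares: a ≡ 286, b ≡ 238. Check v ∈ {∞, 2, 3, 5, 7, 11, 13, 17, 19, 23}.
v=19: a=19^-4·(≡17), b=19^-2·(≡12) mod 19; (17|19)=+1, (12|19)=-1; (−1)^{-4·-2·9}·(+1)^-2·(-1)^-4 = +1.
v=2: v_2(a)=-11, v_2(b)=-5; units ≡ 7, 7 (mod 8); ε·ε+αω+βω = 1·1+-11·0+-5·0 ≡ 1  ⇒  (a,b)_2 = -1.
v=11: a=11^-1·(≡5), b=11^0·(≡6) mod 11; (5|11)=+1, (6|11)=-1; (−1)^{-1·0·5}·(+1)^0·(-1)^-1 = -1.
v=5: a=5^14·(≡1), b=5^6·(≡3) mod 5; (1|5)=+1, (3|5)=-1; (−1)^{14·6·2}·(+1)^6·(-1)^14 = +1.
v=3: a=3^-6·(≡1), b=3^2·(≡1) mod 3; (1|3)=+1, (1|3)=+1; (−1)^{-6·2·1}·(+1)^2·(+1)^-6 = +1.
v=17: a=17^2·(≡14), b=17^1·(≡3) mod 17; (14|17)=-1, (3|17)=-1; (−1)^{2·1·8}·(-1)^1·(-1)^2 = -1.
v=23: a=23^0·(≡14), b=23^-2·(≡6) mod 23; (14|23)=-1, (6|23)=+1; (−1)^{0·-2·11}·(-1)^-2·(+1)^0 = +1.
v=13: a=13^7·(≡12), b=13^0·(≡4) mod 13; (12|13)=+1, (4|13)=+1; (−1)^{7·0·6}·(+1)^0·(+1)^7 = +1.
v=∞: 286 > 0 and 238 > 0  ⇒  (a,b)_∞ = +1.
v=7: a=7^2·(≡5), b=7^3·(≡6) mod 7; (5|7)=-1, (6|7)=-1; (−1)^{2·3·3}·(-1)^3·(-1)^2 = -1.
Ram(286, 238) = {2, 7, 11, 17}; no ℚ_2-point on the conic.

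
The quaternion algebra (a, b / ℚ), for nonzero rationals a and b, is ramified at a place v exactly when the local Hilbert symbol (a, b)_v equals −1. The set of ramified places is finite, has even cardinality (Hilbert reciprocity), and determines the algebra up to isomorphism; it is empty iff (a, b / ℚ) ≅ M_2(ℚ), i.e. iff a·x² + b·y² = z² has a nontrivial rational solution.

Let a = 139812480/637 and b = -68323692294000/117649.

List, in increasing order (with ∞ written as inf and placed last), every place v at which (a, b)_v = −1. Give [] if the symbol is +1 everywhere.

[13, 29]

Mod squares: a ≡ 350610, b ≡ -2015. Check v ∈ {∞, 2, 3, 5, 7, 11, 13, 29, 31}.
v=11: a=11^0·(≡6), b=11^2·(≡9) mod 11; (6|11)=-1, (9|11)=+1; (−1)^{0·2·5}·(-1)^2·(+1)^0 = +1.
v=∞: 350610 > 0 and -2015 < 0  ⇒  (a,b)_∞ = +1.
v=13: a=13^-1·(≡8), b=13^1·(≡1) mod 13; (8|13)=-1, (1|13)=+1; (−1)^{-1·1·6}·(-1)^1·(+1)^-1 = -1.
v=7: a=7^-2·(≡4), b=7^-6·(≡4) mod 7; (4|7)=+1, (4|7)=+1; (−1)^{-2·-6·3}·(+1)^-6·(+1)^-2 = +1.
v=29: a=29^1·(≡14), b=29^0·(≡2) mod 29; (14|29)=-1, (2|29)=-1; (−1)^{1·0·14}·(-1)^0·(-1)^1 = -1.
v=3: a=3^5·(≡2), b=3^6·(≡1) mod 3; (2|3)=-1, (1|3)=+1; (−1)^{5·6·1}·(-1)^6·(+1)^5 = +1.
v=31: a=31^1·(≡30), b=31^3·(≡16) mod 31; (30|31)=-1, (16|31)=+1; (−1)^{1·3·15}·(-1)^3·(+1)^1 = +1.
v=5: a=5^1·(≡3), b=5^3·(≡2) mod 5; (3|5)=-1, (2|5)=-1; (−1)^{1·3·2}·(-1)^3·(-1)^1 = +1.
v=2: v_2(a)=7, v_2(b)=4; units ≡ 1, 1 (mod 8); ε·ε+αω+βω = 0·0+7·0+4·0 ≡ 0  ⇒  (a,b)_2 = +1.
(350610, -2015 / ℚ) ramifies at {13, 29}: a division algebra.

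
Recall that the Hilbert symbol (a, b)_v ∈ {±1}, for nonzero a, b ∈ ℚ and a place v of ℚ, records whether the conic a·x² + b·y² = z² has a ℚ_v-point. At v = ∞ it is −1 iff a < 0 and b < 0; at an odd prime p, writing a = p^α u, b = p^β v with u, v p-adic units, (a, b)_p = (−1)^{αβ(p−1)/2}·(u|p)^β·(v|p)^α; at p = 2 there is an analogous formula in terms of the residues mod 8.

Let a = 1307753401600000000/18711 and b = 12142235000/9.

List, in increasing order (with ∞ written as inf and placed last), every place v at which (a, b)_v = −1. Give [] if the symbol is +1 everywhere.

[3, 19]

Mod squares: a ≡ 136059, b ≡ 14. Check v ∈ {∞, 2, 3, 5, 7, 11, 19, 31}.
v=5: a=5^8·(≡1), b=5^4·(≡4) mod 5; (1|5)=+1, (4|5)=+1; (−1)^{8·4·2}·(+1)^4·(+1)^8 = +1.
v=31: a=31^3·(≡9), b=31^2·(≡16) mod 31; (9|31)=+1, (16|31)=+1; (−1)^{3·2·15}·(+1)^2·(+1)^3 = +1.
v=∞: 136059 > 0 and 14 > 0  ⇒  (a,b)_∞ = +1.
v=2: v_2(a)=14, v_2(b)=3; units ≡ 3, 7 (mod 8); ε·ε+αω+βω = 1·1+14·0+3·1 ≡ 0  ⇒  (a,b)_2 = +1.
v=3: a=3^-5·(≡2), b=3^-2·(≡2) mod 3; (2|3)=-1, (2|3)=-1; (−1)^{-5·-2·1}·(-1)^-2·(-1)^-5 = -1.
v=19: a=19^3·(≡6), b=19^2·(≡13) mod 19; (6|19)=+1, (13|19)=-1; (−1)^{3·2·9}·(+1)^2·(-1)^3 = -1.
v=7: a=7^-1·(≡5), b=7^1·(≡1) mod 7; (5|7)=-1, (1|7)=+1; (−1)^{-1·1·3}·(-1)^1·(+1)^-1 = +1.
v=11: a=11^-1·(≡9), b=11^0·(≡3) mod 11; (9|11)=+1, (3|11)=+1; (−1)^{-1·0·5}·(+1)^0·(+1)^-1 = +1.
|Ram(136059, 14)| = 2, even; anisotropic at {3, 19}.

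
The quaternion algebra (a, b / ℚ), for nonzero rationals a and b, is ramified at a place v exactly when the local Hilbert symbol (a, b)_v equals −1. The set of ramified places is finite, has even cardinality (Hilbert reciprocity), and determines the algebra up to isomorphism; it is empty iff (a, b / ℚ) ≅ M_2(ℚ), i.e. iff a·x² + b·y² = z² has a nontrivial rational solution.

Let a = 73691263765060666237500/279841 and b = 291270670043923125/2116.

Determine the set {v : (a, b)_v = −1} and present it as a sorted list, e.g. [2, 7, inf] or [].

[3, 5]

(a, b) ≡ (10455, 1408637) mod (ℚ^×)²; places V = {2, 3, 5, 13, 17, 23, 41, 43, 47, ∞}.
(a,b)_∞: sgn(10455)=+, sgn(1408637)=+, so +1.
(a,b)_47: α=4, u≡8; β=3, v≡17 (mod 47); (8|47)=+1, (17|47)=+1; sign (−1)^0·+1^3·+1^4 = +1.
(a,b)_2: α=2, β=-2; u≡7, v≡5 (mod 8); ε(u)ε(v)=1·0, αω(v)=2·1, βω(u)=-2·0; sum ≡ 0  ⇒  +1.
(a,b)_17: α=1, u≡5; β=1, v≡7 (mod 17); (5|17)=-1, (7|17)=-1; sign (−1)^0·-1^1·-1^1 = +1.
(a,b)_3: α=1, u≡2; β=4, v≡2 (mod 3); (2|3)=-1, (2|3)=-1; sign (−1)^0·-1^4·-1^1 = -1.
(a,b)_43: α=4, u≡14; β=3, v≡36 (mod 43); (14|43)=+1, (36|43)=+1; sign (−1)^0·+1^3·+1^4 = +1.
(a,b)_5: α=5, u≡1; β=4, v≡2 (mod 5); (1|5)=+1, (2|5)=-1; sign (−1)^0·+1^4·-1^5 = -1.
(a,b)_13: α=2, u≡10; β=0, v≡1 (mod 13); (10|13)=+1, (1|13)=+1; sign (−1)^0·+1^0·+1^2 = +1.
(a,b)_23: α=-4, u≡4; β=-2, v≡9 (mod 23); (4|23)=+1, (9|23)=+1; sign (−1)^0·+1^-2·+1^-4 = +1.
(a,b)_41: α=1, u≡23; β=1, v≡33 (mod 41); (23|41)=+1, (33|41)=+1; sign (−1)^0·+1^1·+1^1 = +1.
|Ram(10455, 1408637)| = 2, even; anisotropic at {3, 5}.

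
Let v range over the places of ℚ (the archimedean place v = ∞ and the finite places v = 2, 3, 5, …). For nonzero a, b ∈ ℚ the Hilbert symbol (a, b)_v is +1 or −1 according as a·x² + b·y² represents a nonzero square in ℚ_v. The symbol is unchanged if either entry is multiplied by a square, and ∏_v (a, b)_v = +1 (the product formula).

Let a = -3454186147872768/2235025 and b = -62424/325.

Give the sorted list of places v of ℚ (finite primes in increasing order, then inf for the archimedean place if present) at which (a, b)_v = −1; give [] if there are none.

[2, 7, 11, inf]

Mod squares: a ≡ -77, b ≡ -78. Check v ∈ {∞, 2, 3, 5, 7, 11, 13, 17, 19, 23}.
v=2: v_2(a)=16, v_2(b)=3; units ≡ 3, 1 (mod 8); ε·ε+αω+βω = 1·0+16·0+3·1 ≡ 1  ⇒  (a,b)_2 = -1.
v=13: a=13^-2·(≡1), b=13^-1·(≡11) mod 13; (1|13)=+1, (11|13)=-1; (−1)^{-2·-1·6}·(+1)^-1·(-1)^-2 = +1.
v=∞: -77 < 0 and -78 < 0  ⇒  (a,b)_∞ = -1.
v=17: a=17^2·(≡2), b=17^2·(≡11) mod 17; (2|17)=+1, (11|17)=-1; (−1)^{2·2·8}·(+1)^2·(-1)^2 = +1.
v=5: a=5^-2·(≡2), b=5^-2·(≡2) mod 5; (2|5)=-1, (2|5)=-1; (−1)^{-2·-2·2}·(-1)^-2·(-1)^-2 = +1.
v=3: a=3^8·(≡1), b=3^3·(≡1) mod 3; (1|3)=+1, (1|3)=+1; (−1)^{8·3·1}·(+1)^3·(+1)^8 = +1.
v=23: a=23^-2·(≡19), b=23^0·(≡7) mod 23; (19|23)=-1, (7|23)=-1; (−1)^{-2·0·11}·(-1)^0·(-1)^-2 = +1.
v=19: a=19^2·(≡3), b=19^0·(≡5) mod 19; (3|19)=-1, (5|19)=+1; (−1)^{2·0·9}·(-1)^0·(+1)^2 = +1.
v=11: a=11^1·(≡9), b=11^0·(≡2) mod 11; (9|11)=+1, (2|11)=-1; (−1)^{1·0·5}·(+1)^0·(-1)^1 = -1.
v=7: a=7^1·(≡6), b=7^0·(≡3) mod 7; (6|7)=-1, (3|7)=-1; (−1)^{1·0·3}·(-1)^0·(-1)^1 = -1.
|Ram(-77, -78)| = 4, even; anisotropic at {2, 7, 11, ∞}.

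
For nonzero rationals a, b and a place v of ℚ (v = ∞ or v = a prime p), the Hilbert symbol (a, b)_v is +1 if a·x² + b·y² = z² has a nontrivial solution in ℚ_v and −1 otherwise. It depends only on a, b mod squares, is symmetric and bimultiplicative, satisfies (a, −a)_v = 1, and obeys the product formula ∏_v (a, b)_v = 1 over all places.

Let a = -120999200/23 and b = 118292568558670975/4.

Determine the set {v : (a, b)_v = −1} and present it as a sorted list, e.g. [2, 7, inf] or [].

[7, 17, 23, 41]

Mod squares: a ≡ -6957454, b ≡ 391. Check v ∈ {∞, 2, 5, 7, 17, 23, 31, 41}.
v=17: a=17^1·(≡16), b=17^3·(≡14) mod 17; (16|17)=+1, (14|17)=-1; (−1)^{1·3·8}·(+1)^3·(-1)^1 = -1.
v=5: a=5^2·(≡4), b=5^2·(≡1) mod 5; (4|5)=+1, (1|5)=+1; (−1)^{2·2·2}·(+1)^2·(+1)^2 = +1.
v=7: a=7^1·(≡2), b=7^2·(≡5) mod 7; (2|7)=+1, (5|7)=-1; (−1)^{1·2·3}·(+1)^2·(-1)^1 = -1.
v=∞: -6957454 < 0 and 391 > 0  ⇒  (a,b)_∞ = +1.
v=31: a=31^1·(≡22), b=31^2·(≡7) mod 31; (22|31)=-1, (7|31)=+1; (−1)^{1·2·15}·(-1)^2·(+1)^1 = +1.
v=41: a=41^1·(≡33), b=41^2·(≡24) mod 41; (33|41)=+1, (24|41)=-1; (−1)^{1·2·20}·(+1)^2·(-1)^1 = -1.
v=23: a=23^-1·(≡5), b=23^3·(≡20) mod 23; (5|23)=-1, (20|23)=-1; (−1)^{-1·3·11}·(-1)^3·(-1)^-1 = -1.
v=2: v_2(a)=5, v_2(b)=-2; units ≡ 1, 7 (mod 8); ε·ε+αω+βω = 0·1+5·0+-2·0 ≡ 0  ⇒  (a,b)_2 = +1.
Ram(-6957454, 391) = {7, 17, 23, 41}; no ℚ_7-point on the conic.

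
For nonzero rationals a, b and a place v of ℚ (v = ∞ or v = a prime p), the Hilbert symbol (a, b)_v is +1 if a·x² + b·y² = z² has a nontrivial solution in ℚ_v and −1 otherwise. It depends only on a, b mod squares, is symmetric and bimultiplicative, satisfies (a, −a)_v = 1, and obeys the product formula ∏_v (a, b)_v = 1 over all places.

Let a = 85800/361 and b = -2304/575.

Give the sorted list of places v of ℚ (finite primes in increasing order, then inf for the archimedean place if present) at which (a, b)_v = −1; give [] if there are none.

[11, 23]

(a, b) ≡ (858, -23) mod (ℚ^×)²; places V = {2, 3, 5, 11, 13, 19, 23, ∞}.
(a,b)_23: α=0, u≡15; β=-1, v≡21 (mod 23); (15|23)=-1, (21|23)=-1; sign (−1)^0·-1^-1·-1^0 = -1.
(a,b)_13: α=1, u≡10; β=0, v≡12 (mod 13); (10|13)=+1, (12|13)=+1; sign (−1)^0·+1^0·+1^1 = +1.
(a,b)_19: α=-2, u≡15; β=0, v≡18 (mod 19); (15|19)=-1, (18|19)=-1; sign (−1)^0·-1^0·-1^-2 = +1.
(a,b)_5: α=2, u≡2; β=-2, v≡2 (mod 5); (2|5)=-1, (2|5)=-1; sign (−1)^0·-1^-2·-1^2 = +1.
(a,b)_3: α=1, u≡1; β=2, v≡1 (mod 3); (1|3)=+1, (1|3)=+1; sign (−1)^0·+1^2·+1^1 = +1.
(a,b)_∞: sgn(858)=+, sgn(-23)=−, so +1.
(a,b)_2: α=3, β=8; u≡5, v≡1 (mod 8); ε(u)ε(v)=0·0, αω(v)=3·0, βω(u)=8·1; sum ≡ 0  ⇒  +1.
(a,b)_11: α=1, u≡5; β=0, v≡2 (mod 11); (5|11)=+1, (2|11)=-1; sign (−1)^0·+1^0·-1^1 = -1.
(858, -23 / ℚ) ramifies at {11, 23}: a division algebra.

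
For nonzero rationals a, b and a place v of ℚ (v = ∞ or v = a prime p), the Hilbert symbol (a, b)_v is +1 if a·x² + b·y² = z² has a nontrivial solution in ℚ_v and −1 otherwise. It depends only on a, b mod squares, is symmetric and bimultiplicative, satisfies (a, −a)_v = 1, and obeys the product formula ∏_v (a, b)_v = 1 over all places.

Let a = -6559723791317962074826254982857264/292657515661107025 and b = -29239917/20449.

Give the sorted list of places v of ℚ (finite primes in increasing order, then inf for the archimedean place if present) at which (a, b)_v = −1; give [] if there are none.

Mod squares: a ≡ -464899, b ≡ -1653. Check v ∈ {∞, 2, 3, 5, 7, 11, 13, 17, 19, 23, 29, 37, 41, 53}.
v=13: a=13^-6·(≡11), b=13^-2·(≡2) mod 13; (11|13)=-1, (2|13)=-1; (−1)^{-6·-2·6}·(-1)^-2·(-1)^-6 = +1.
v=11: a=11^-6·(≡1), b=11^-2·(≡2) mod 11; (1|11)=+1, (2|11)=-1; (−1)^{-6·-2·5}·(+1)^-2·(-1)^-6 = +1.
v=23: a=23^1·(≡2), b=23^0·(≡3) mod 23; (2|23)=+1, (3|23)=+1; (−1)^{1·0·11}·(+1)^0·(+1)^1 = +1.
v=∞: -464899 < 0 and -1653 < 0  ⇒  (a,b)_∞ = -1.
v=5: a=5^-2·(≡1), b=5^0·(≡2) mod 5; (1|5)=+1, (2|5)=-1; (−1)^{-2·0·2}·(+1)^0·(-1)^-2 = +1.
v=19: a=19^10·(≡13), b=19^3·(≡10) mod 19; (13|19)=-1, (10|19)=-1; (−1)^{10·3·9}·(-1)^3·(-1)^10 = -1.
v=7: a=7^0·(≡5), b=7^2·(≡5) mod 7; (5|7)=-1, (5|7)=-1; (−1)^{0·2·3}·(-1)^2·(-1)^0 = +1.
v=37: a=37^-2·(≡19), b=37^0·(≡34) mod 37; (19|37)=-1, (34|37)=+1; (−1)^{-2·0·18}·(-1)^0·(+1)^-2 = +1.
v=41: a=41^1·(≡31), b=41^0·(≡7) mod 41; (31|41)=+1, (7|41)=-1; (−1)^{1·0·20}·(+1)^0·(-1)^1 = -1.
v=53: a=53^2·(≡13), b=53^0·(≡15) mod 53; (13|53)=+1, (15|53)=+1; (−1)^{2·0·26}·(+1)^0·(+1)^2 = +1.
v=17: a=17^5·(≡3), b=17^0·(≡1) mod 17; (3|17)=-1, (1|17)=+1; (−1)^{5·0·8}·(-1)^0·(+1)^5 = +1.
v=3: a=3^6·(≡2), b=3^1·(≡1) mod 3; (2|3)=-1, (1|3)=+1; (−1)^{6·1·1}·(-1)^1·(+1)^6 = -1.
v=29: a=29^3·(≡6), b=29^1·(≡7) mod 29; (6|29)=+1, (7|29)=+1; (−1)^{3·1·14}·(+1)^1·(+1)^3 = +1.
v=2: v_2(a)=4, v_2(b)=0; units ≡ 5, 3 (mod 8); ε·ε+αω+βω = 0·1+4·1+0·1 ≡ 0  ⇒  (a,b)_2 = +1.
|Ram(-464899, -1653)| = 4, even; anisotropic at {3, 19, 41, ∞}.

[3, 19, 41, inf]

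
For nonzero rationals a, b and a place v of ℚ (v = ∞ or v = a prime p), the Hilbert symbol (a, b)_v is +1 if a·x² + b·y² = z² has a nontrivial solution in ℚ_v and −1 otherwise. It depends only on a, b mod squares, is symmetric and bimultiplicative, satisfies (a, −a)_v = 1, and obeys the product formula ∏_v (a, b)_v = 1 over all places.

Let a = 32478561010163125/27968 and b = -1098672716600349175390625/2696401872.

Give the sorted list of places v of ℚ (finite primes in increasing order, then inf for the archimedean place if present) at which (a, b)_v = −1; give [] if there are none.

Mod squares: a ≡ 195294242897, b ≡ -8618077. Check v ∈ {∞, 2, 3, 5, 11, 13, 17, 19, 23, 31, 37, 41, 43}.
v=19: a=19^-1·(≡5), b=19^-1·(≡17) mod 19; (5|19)=+1, (17|19)=+1; (−1)^{-1·-1·9}·(+1)^-1·(+1)^-1 = -1.
v=∞: 195294242897 > 0 and -8618077 < 0  ⇒  (a,b)_∞ = +1.
v=37: a=37^1·(≡3), b=37^1·(≡29) mod 37; (3|37)=+1, (29|37)=-1; (−1)^{1·1·18}·(+1)^1·(-1)^1 = -1.
v=3: a=3^0·(≡2), b=3^-6·(≡2) mod 3; (2|3)=-1, (2|3)=-1; (−1)^{0·-6·1}·(-1)^-6·(-1)^0 = +1.
v=2: v_2(a)=-6, v_2(b)=-4; units ≡ 1, 3 (mod 8); ε·ε+αω+βω = 0·1+-6·1+-4·0 ≡ 0  ⇒  (a,b)_2 = +1.
v=23: a=23^-1·(≡8), b=23^-3·(≡11) mod 23; (8|23)=+1, (11|23)=-1; (−1)^{-1·-3·11}·(+1)^-3·(-1)^-1 = +1.
v=41: a=41^1·(≡34), b=41^1·(≡25) mod 41; (34|41)=-1, (25|41)=+1; (−1)^{1·1·20}·(-1)^1·(+1)^1 = -1.
v=17: a=17^1·(≡2), b=17^4·(≡6) mod 17; (2|17)=+1, (6|17)=-1; (−1)^{1·4·8}·(+1)^4·(-1)^1 = -1.
v=13: a=13^1·(≡9), b=13^1·(≡7) mod 13; (9|13)=+1, (7|13)=-1; (−1)^{1·1·6}·(+1)^1·(-1)^1 = -1.
v=5: a=5^4·(≡2), b=5^8·(≡3) mod 5; (2|5)=-1, (3|5)=-1; (−1)^{4·8·2}·(-1)^8·(-1)^4 = +1.
v=11: a=11^2·(≡10), b=11^0·(≡3) mod 11; (10|11)=-1, (3|11)=+1; (−1)^{2·0·5}·(-1)^0·(+1)^2 = +1.
v=31: a=31^3·(≡23), b=31^4·(≡10) mod 31; (23|31)=-1, (10|31)=+1; (−1)^{3·4·15}·(-1)^4·(+1)^3 = +1.
v=43: a=43^1·(≡40), b=43^2·(≡20) mod 43; (40|43)=+1, (20|43)=-1; (−1)^{1·2·21}·(+1)^2·(-1)^1 = -1.
(195294242897, -8618077 / ℚ) ramifies at {13, 17, 19, 37, 41, 43}: a division algebra.

[13, 17, 19, 37, 41, 43]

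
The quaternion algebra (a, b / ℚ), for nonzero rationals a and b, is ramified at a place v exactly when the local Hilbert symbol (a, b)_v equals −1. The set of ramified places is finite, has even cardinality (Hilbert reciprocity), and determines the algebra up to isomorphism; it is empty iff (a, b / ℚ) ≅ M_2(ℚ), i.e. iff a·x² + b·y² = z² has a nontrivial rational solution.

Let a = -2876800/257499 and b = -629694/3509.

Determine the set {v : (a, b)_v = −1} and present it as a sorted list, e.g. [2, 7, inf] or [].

(a, b) ≡ (-19778, -1334) mod (ℚ^×)²; places V = {2, 3, 5, 11, 13, 17, 23, 29, 31, ∞}.
(a,b)_13: α=0, u≡6; β=2, v≡8 (mod 13); (6|13)=-1, (8|13)=-1; sign (−1)^0·-1^2·-1^0 = +1.
(a,b)_∞: sgn(-19778)=−, sgn(-1334)=−, so -1.
(a,b)_3: α=-4, u≡1; β=4, v≡1 (mod 3); (1|3)=+1, (1|3)=+1; sign (−1)^0·+1^4·+1^-4 = +1.
(a,b)_23: α=0, u≡16; β=1, v≡10 (mod 23); (16|23)=+1, (10|23)=-1; sign (−1)^0·+1^1·-1^0 = +1.
(a,b)_31: α=1, u≡13; β=0, v≡17 (mod 31); (13|31)=-1, (17|31)=-1; sign (−1)^0·-1^0·-1^1 = -1.
(a,b)_17: α=-2, u≡6; β=0, v≡15 (mod 17); (6|17)=-1, (15|17)=+1; sign (−1)^0·-1^0·+1^-2 = +1.
(a,b)_2: α=7, β=1; u≡7, v≡5 (mod 8); ε(u)ε(v)=1·0, αω(v)=7·1, βω(u)=1·0; sum ≡ 1  ⇒  -1.
(a,b)_29: α=1, u≡12; β=-1, v≡14 (mod 29); (12|29)=-1, (14|29)=-1; sign (−1)^0·-1^-1·-1^1 = +1.
(a,b)_11: α=-1, u≡8; β=-2, v≡8 (mod 11); (8|11)=-1, (8|11)=-1; sign (−1)^0·-1^-2·-1^-1 = -1.
(a,b)_5: α=2, u≡2; β=0, v≡4 (mod 5); (2|5)=-1, (4|5)=+1; sign (−1)^0·-1^0·+1^2 = +1.
(-19778, -1334 / ℚ) ramifies at {2, 11, 31, ∞}: a division algebra.

[2, 11, 31, inf]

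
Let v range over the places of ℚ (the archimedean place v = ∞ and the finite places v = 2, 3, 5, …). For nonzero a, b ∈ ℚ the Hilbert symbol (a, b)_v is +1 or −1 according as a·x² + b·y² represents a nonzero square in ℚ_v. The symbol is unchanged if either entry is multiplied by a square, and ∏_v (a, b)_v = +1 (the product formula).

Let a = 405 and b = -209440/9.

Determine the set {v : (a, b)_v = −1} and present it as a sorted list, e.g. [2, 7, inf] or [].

Mod squares: a ≡ 5, b ≡ -13090. Check v ∈ {∞, 2, 3, 5, 7, 11, 17}.
v=3: a=3^4·(≡2), b=3^-2·(≡2) mod 3; (2|3)=-1, (2|3)=-1; (−1)^{4·-2·1}·(-1)^-2·(-1)^4 = +1.
v=2: v_2(a)=0, v_2(b)=5; units ≡ 5, 7 (mod 8); ε·ε+αω+βω = 0·1+0·0+5·1 ≡ 1  ⇒  (a,b)_2 = -1.
v=5: a=5^1·(≡1), b=5^1·(≡3) mod 5; (1|5)=+1, (3|5)=-1; (−1)^{1·1·2}·(+1)^1·(-1)^1 = -1.
v=17: a=17^0·(≡14), b=17^1·(≡10) mod 17; (14|17)=-1, (10|17)=-1; (−1)^{0·1·8}·(-1)^1·(-1)^0 = -1.
v=7: a=7^0·(≡6), b=7^1·(≡6) mod 7; (6|7)=-1, (6|7)=-1; (−1)^{0·1·3}·(-1)^1·(-1)^0 = -1.
v=11: a=11^0·(≡9), b=11^1·(≡5) mod 11; (9|11)=+1, (5|11)=+1; (−1)^{0·1·5}·(+1)^1·(+1)^0 = +1.
v=∞: 5 > 0 and -13090 < 0  ⇒  (a,b)_∞ = +1.
|Ram(5, -13090)| = 4, even; anisotropic at {2, 5, 7, 17}.

[2, 5, 7, 17]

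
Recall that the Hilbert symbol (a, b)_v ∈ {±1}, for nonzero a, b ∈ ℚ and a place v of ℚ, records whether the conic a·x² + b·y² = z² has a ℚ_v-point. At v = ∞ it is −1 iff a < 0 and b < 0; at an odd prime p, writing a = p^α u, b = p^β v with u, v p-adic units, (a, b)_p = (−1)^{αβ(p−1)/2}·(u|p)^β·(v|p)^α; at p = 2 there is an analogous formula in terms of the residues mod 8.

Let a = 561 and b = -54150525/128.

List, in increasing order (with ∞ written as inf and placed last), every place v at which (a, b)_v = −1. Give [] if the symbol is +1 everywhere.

(a, b) ≡ (561, -442) mod (ℚ^×)²; places V = {2, 3, 5, 11, 13, 17, ∞}.
(a,b)_3: α=1, u≡1; β=4, v≡2 (mod 3); (1|3)=+1, (2|3)=-1; sign (−1)^0·+1^4·-1^1 = -1.
(a,b)_2: α=0, β=-7; u≡1, v≡3 (mod 8); ε(u)ε(v)=0·1, αω(v)=0·1, βω(u)=-7·0; sum ≡ 0  ⇒  +1.
(a,b)_∞: sgn(561)=+, sgn(-442)=−, so +1.
(a,b)_11: α=1, u≡7; β=2, v≡3 (mod 11); (7|11)=-1, (3|11)=+1; sign (−1)^0·-1^2·+1^1 = +1.
(a,b)_13: α=0, u≡2; β=1, v≡2 (mod 13); (2|13)=-1, (2|13)=-1; sign (−1)^0·-1^1·-1^0 = -1.
(a,b)_5: α=0, u≡1; β=2, v≡3 (mod 5); (1|5)=+1, (3|5)=-1; sign (−1)^0·+1^2·-1^0 = +1.
(a,b)_17: α=1, u≡16; β=1, v≡15 (mod 17); (16|17)=+1, (15|17)=+1; sign (−1)^0·+1^1·+1^1 = +1.
(561, -442 / ℚ) ramifies at {3, 13}: a division algebra.

[3, 13]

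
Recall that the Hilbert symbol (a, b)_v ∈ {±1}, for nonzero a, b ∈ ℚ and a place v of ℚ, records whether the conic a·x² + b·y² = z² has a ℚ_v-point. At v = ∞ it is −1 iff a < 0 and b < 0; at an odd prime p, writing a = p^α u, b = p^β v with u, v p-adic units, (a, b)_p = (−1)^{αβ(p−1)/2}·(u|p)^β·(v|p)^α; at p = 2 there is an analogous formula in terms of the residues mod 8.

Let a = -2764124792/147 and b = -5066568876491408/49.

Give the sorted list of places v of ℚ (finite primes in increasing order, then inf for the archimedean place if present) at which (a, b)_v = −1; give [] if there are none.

[2, 11, 17, inf]

(a, b) ≡ (-14586, -377) mod (ℚ^×)²; places V = {2, 3, 7, 11, 13, 17, 29, ∞}.
(a,b)_13: α=3, u≡1; β=5, v≡12 (mod 13); (1|13)=+1, (12|13)=+1; sign (−1)^0·+1^5·+1^3 = +1.
(a,b)_3: α=-1, u≡1; β=0, v≡1 (mod 3); (1|3)=+1, (1|3)=+1; sign (−1)^0·+1^0·+1^-1 = +1.
(a,b)_17: α=1, u≡16; β=2, v≡10 (mod 17); (16|17)=+1, (10|17)=-1; sign (−1)^0·+1^2·-1^1 = -1.
(a,b)_29: α=2, u≡16; β=3, v≡24 (mod 29); (16|29)=+1, (24|29)=+1; sign (−1)^0·+1^3·+1^2 = +1.
(a,b)_2: α=3, β=4; u≡3, v≡7 (mod 8); ε(u)ε(v)=1·1, αω(v)=3·0, βω(u)=4·1; sum ≡ 1  ⇒  -1.
(a,b)_∞: sgn(-14586)=−, sgn(-377)=−, so -1.
(a,b)_11: α=1, u≡4; β=2, v≡6 (mod 11); (4|11)=+1, (6|11)=-1; sign (−1)^0·+1^2·-1^1 = -1.
(a,b)_7: α=-2, u≡4; β=-2, v≡1 (mod 7); (4|7)=+1, (1|7)=+1; sign (−1)^0·+1^-2·+1^-2 = +1.
Ram(-14586, -377) = {2, 11, 17, ∞}; no ℚ_2-point on the conic.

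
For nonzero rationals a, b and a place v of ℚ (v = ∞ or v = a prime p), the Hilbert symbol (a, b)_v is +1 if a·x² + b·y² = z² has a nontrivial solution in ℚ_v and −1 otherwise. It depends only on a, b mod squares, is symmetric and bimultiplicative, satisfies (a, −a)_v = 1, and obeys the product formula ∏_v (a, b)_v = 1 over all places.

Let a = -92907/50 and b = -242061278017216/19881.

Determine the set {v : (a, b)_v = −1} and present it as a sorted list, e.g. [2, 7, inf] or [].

[2, 37, 43, inf]

(a, b) ≡ (-2294, -937099) mod (ℚ^×)²; places V = {2, 3, 5, 7, 19, 31, 37, 41, 43, 47, ∞}.
(a,b)_5: α=-2, u≡4; β=0, v≡4 (mod 5); (4|5)=+1, (4|5)=+1; sign (−1)^0·+1^0·+1^-2 = +1.
(a,b)_43: α=0, u≡33; β=1, v≡39 (mod 43); (33|43)=-1, (39|43)=-1; sign (−1)^0·-1^1·-1^0 = -1.
(a,b)_41: α=0, u≡9; β=2, v≡38 (mod 41); (9|41)=+1, (38|41)=-1; sign (−1)^0·+1^2·-1^0 = +1.
(a,b)_7: α=0, u≡4; β=4, v≡5 (mod 7); (4|7)=+1, (5|7)=-1; sign (−1)^0·+1^4·-1^0 = +1.
(a,b)_∞: sgn(-2294)=−, sgn(-937099)=−, so -1.
(a,b)_31: α=1, u≡25; β=1, v≡27 (mod 31); (25|31)=+1, (27|31)=-1; sign (−1)^1·+1^1·-1^1 = +1.
(a,b)_19: α=0, u≡5; β=1, v≡18 (mod 19); (5|19)=+1, (18|19)=-1; sign (−1)^0·+1^1·-1^0 = +1.
(a,b)_47: α=0, u≡4; β=-2, v≡36 (mod 47); (4|47)=+1, (36|47)=+1; sign (−1)^0·+1^-2·+1^0 = +1.
(a,b)_37: α=1, u≡26; β=1, v≡35 (mod 37); (26|37)=+1, (35|37)=-1; sign (−1)^0·+1^1·-1^1 = -1.
(a,b)_3: α=4, u≡1; β=-2, v≡2 (mod 3); (1|3)=+1, (2|3)=-1; sign (−1)^0·+1^-2·-1^4 = +1.
(a,b)_2: α=-1, β=6; u≡5, v≡5 (mod 8); ε(u)ε(v)=0·0, αω(v)=-1·1, βω(u)=6·1; sum ≡ 1  ⇒  -1.
Ram(-2294, -937099) = {2, 37, 43, ∞}; no ℚ_2-point on the conic.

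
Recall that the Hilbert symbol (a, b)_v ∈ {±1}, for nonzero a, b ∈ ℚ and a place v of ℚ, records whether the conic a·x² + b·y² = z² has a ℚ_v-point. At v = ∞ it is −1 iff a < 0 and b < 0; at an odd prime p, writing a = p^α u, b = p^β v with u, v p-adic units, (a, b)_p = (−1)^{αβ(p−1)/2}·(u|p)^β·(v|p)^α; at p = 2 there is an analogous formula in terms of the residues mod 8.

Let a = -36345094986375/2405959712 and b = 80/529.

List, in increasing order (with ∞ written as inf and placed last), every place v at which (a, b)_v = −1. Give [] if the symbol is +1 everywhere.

[2, 3, 5, 43]

Mod squares: a ≡ -1004910, b ≡ 5. Check v ∈ {∞, 2, 3, 5, 7, 13, 19, 23, 29, 41, 43}.
v=23: a=23^-2·(≡9), b=23^-2·(≡11) mod 23; (9|23)=+1, (11|23)=-1; (−1)^{-2·-2·11}·(+1)^-2·(-1)^-2 = +1.
v=7: a=7^2·(≡5), b=7^0·(≡6) mod 7; (5|7)=-1, (6|7)=-1; (−1)^{2·0·3}·(-1)^0·(-1)^2 = +1.
v=13: a=13^-2·(≡4), b=13^0·(≡6) mod 13; (4|13)=+1, (6|13)=-1; (−1)^{-2·0·6}·(+1)^0·(-1)^-2 = +1.
v=19: a=19^1·(≡9), b=19^0·(≡5) mod 19; (9|19)=+1, (5|19)=+1; (−1)^{1·0·9}·(+1)^0·(+1)^1 = +1.
v=∞: -1004910 < 0 and 5 > 0  ⇒  (a,b)_∞ = +1.
v=41: a=41^1·(≡39), b=41^0·(≡21) mod 41; (39|41)=+1, (21|41)=+1; (−1)^{1·0·20}·(+1)^0·(+1)^1 = +1.
v=5: a=5^3·(≡2), b=5^1·(≡4) mod 5; (2|5)=-1, (4|5)=+1; (−1)^{3·1·2}·(-1)^1·(+1)^3 = -1.
v=2: v_2(a)=-5, v_2(b)=4; units ≡ 1, 5 (mod 8); ε·ε+αω+βω = 0·0+-5·1+4·0 ≡ 1  ⇒  (a,b)_2 = -1.
v=43: a=43^1·(≡22), b=43^0·(≡26) mod 43; (22|43)=-1, (26|43)=-1; (−1)^{1·0·21}·(-1)^0·(-1)^1 = -1.
v=3: a=3^11·(≡1), b=3^0·(≡2) mod 3; (1|3)=+1, (2|3)=-1; (−1)^{11·0·1}·(+1)^0·(-1)^11 = -1.
v=29: a=29^-2·(≡10), b=29^0·(≡28) mod 29; (10|29)=-1, (28|29)=+1; (−1)^{-2·0·14}·(-1)^0·(+1)^-2 = +1.
|Ram(-1004910, 5)| = 4, even; anisotropic at {2, 3, 5, 43}.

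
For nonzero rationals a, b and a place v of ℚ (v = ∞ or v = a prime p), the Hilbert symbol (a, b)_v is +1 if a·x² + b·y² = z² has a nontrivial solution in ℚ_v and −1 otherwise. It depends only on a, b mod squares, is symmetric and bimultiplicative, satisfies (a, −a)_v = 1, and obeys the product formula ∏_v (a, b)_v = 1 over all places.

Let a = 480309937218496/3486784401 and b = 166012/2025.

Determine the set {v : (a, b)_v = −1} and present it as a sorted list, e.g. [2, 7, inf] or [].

Mod squares: a ≡ 10759, b ≡ 7. Check v ∈ {∞, 2, 3, 5, 7, 11, 29, 53}.
v=11: a=11^2·(≡4), b=11^2·(≡8) mod 11; (4|11)=+1, (8|11)=-1; (−1)^{2·2·5}·(+1)^2·(-1)^2 = +1.
v=53: a=53^1·(≡11), b=53^0·(≡40) mod 53; (11|53)=+1, (40|53)=+1; (−1)^{1·0·26}·(+1)^0·(+1)^1 = +1.
v=2: v_2(a)=6, v_2(b)=2; units ≡ 7, 7 (mod 8); ε·ε+αω+βω = 1·1+6·0+2·0 ≡ 1  ⇒  (a,b)_2 = -1.
v=3: a=3^-20·(≡1), b=3^-4·(≡1) mod 3; (1|3)=+1, (1|3)=+1; (−1)^{-20·-4·1}·(+1)^-4·(+1)^-20 = +1.
v=5: a=5^0·(≡1), b=5^-2·(≡2) mod 5; (1|5)=+1, (2|5)=-1; (−1)^{0·-2·2}·(+1)^-2·(-1)^0 = +1.
v=7: a=7^9·(≡4), b=7^3·(≡4) mod 7; (4|7)=+1, (4|7)=+1; (−1)^{9·3·3}·(+1)^3·(+1)^9 = -1.
v=∞: 10759 > 0 and 7 > 0  ⇒  (a,b)_∞ = +1.
v=29: a=29^1·(≡25), b=29^0·(≡20) mod 29; (25|29)=+1, (20|29)=+1; (−1)^{1·0·14}·(+1)^0·(+1)^1 = +1.
Ram(10759, 7) = {2, 7}; no ℚ_2-point on the conic.

[2, 7]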